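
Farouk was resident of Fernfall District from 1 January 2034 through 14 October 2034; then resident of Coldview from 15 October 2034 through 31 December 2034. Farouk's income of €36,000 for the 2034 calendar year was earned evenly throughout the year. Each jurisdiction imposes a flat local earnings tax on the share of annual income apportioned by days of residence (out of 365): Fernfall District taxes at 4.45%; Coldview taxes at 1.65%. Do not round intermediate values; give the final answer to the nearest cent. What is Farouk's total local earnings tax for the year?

€1,386.59

Fernfall District, 1 January – 14 October 2034: 287 days → €36,000 × 4.45% × 287/365 = €1,259.6548
Coldview, 15 October – 31 December 2034: 78 days → €36,000 × 1.65% × 78/365 = €126.9370
Total = €1,386.5918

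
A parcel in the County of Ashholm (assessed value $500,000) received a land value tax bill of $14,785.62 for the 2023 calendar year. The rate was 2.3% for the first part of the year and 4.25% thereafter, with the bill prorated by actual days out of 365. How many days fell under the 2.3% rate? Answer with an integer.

242 days

Let d = days at the first rate; then 365 − d days at the second rate.
$500,000 × [2.3%·d + 4.25%·(365−d)] / 365 = $14,785.62
Solving gives d = 242, so the new rate took effect on 31 Aug 2023.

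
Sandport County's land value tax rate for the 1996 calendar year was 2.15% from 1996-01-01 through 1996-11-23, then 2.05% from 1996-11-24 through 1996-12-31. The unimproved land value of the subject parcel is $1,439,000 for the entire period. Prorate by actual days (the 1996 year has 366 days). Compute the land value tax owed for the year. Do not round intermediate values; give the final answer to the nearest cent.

1996-01-01 to 1996-11-23: 328 days at 2.15% → $1,439,000 × 2.15% × 328/366 = $27,726.3060
1996-11-24 to 1996-12-31: 38 days at 2.05% → $1,439,000 × 2.05% × 38/366 = $3,062.7896
Total = $30,789.0956

$30,789.10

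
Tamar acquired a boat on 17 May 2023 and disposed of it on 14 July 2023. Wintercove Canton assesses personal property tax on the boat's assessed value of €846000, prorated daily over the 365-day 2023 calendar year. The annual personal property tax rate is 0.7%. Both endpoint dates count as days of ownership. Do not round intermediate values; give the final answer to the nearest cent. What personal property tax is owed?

€957.25

Days held (17 May – 14 July 2023): 59 out of 365
Tax = €846000 × 0.7% × 59/365 = €957.2548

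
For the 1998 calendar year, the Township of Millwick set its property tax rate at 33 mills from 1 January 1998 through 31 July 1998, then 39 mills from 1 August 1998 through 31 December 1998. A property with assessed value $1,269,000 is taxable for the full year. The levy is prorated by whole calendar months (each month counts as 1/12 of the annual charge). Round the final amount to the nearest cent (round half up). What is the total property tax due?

$45,049.50

1 January – 31 July 1998: 7 months at 33 mills → $1,269,000 × 3.3% × 7/12 = $24,428.2500
1 August – 31 December 1998: 5 months at 39 mills → $1,269,000 × 3.9% × 5/12 = $20,621.2500
Total = $45,049.5000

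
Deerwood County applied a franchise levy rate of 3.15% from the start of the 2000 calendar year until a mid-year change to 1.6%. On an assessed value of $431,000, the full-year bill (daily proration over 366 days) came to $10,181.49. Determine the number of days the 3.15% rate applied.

180 days

Let d = days at the first rate; then 366 − d days at the second rate.
$431,000 × [3.15%·d + 1.6%·(366−d)] / 366 = $10,181.49
Solving gives d = 180, so the new rate took effect on 29 Jun 2000.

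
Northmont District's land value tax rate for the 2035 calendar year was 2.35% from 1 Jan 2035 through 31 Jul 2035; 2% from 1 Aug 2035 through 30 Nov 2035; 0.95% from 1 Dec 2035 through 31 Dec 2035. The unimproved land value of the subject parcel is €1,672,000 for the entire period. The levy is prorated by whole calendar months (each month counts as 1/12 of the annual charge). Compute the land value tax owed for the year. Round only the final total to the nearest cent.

€35,390.67

1 Jan – 31 Jul 2035: 7 months at 2.35% → €1,672,000 × 2.35% × 7/12 = €22,920.3333
1 Aug – 30 Nov 2035: 4 months at 2% → €1,672,000 × 2% × 4/12 = €11,146.6667
1 Dec – 31 Dec 2035: 1 month at 0.95% → €1,672,000 × 0.95% × 1/12 = €1,323.6667
Total = €35,390.6667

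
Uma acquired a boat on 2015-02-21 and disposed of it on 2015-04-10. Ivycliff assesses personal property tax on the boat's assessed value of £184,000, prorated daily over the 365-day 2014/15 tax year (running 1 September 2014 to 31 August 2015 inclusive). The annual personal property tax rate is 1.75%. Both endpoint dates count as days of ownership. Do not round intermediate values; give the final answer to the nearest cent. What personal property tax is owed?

£432.27

Days held (2015-02-21 to 2015-04-10): 49 out of 365
Tax = £184,000 × 1.75% × 49/365 = £432.2740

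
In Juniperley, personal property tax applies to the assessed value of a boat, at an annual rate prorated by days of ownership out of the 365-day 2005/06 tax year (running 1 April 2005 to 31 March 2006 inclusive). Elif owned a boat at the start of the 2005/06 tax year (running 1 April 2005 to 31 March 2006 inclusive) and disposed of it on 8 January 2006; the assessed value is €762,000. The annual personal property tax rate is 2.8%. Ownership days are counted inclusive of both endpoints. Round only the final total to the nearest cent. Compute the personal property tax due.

€16,542.71

Days held (1 April 2005 – 8 January 2006): 283 out of 365
Tax = €762,000 × 2.8% × 283/365 = €16,542.7068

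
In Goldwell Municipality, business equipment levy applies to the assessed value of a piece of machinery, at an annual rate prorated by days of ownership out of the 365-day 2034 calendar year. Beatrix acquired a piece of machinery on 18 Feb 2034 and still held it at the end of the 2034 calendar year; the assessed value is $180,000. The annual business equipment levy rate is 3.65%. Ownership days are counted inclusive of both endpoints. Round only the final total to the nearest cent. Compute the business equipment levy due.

$5,706.00

Days held (18 Feb – 31 Dec 2034): 317 out of 365
Tax = $180,000 × 3.65% × 317/365 = $5,706.0000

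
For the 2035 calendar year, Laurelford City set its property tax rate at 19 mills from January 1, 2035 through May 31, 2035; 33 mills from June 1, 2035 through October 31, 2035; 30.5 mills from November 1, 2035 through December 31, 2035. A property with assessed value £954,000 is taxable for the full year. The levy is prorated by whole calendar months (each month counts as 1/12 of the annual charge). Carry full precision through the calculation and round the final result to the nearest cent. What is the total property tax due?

£25,519.50

January 1 – May 31, 2035: 5 months at 19 mills → £954,000 × 1.9% × 5/12 = £7,552.5000
June 1 – October 31, 2035: 5 months at 33 mills → £954,000 × 3.3% × 5/12 = £13,117.5000
November 1 – December 31, 2035: 2 months at 30.5 mills → £954,000 × 3.05% × 2/12 = £4,849.5000
Total = £25,519.5000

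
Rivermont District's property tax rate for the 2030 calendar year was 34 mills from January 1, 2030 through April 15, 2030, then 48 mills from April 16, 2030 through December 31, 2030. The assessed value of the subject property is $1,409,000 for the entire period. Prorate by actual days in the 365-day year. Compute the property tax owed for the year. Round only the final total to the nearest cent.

January 1 – April 15, 2030: 105 days at 34 mills → $1,409,000 × 3.4% × 105/365 = $13,781.1781
April 16 – December 31, 2030: 260 days at 48 mills → $1,409,000 × 4.8% × 260/365 = $48,176.2192
Total = $61,957.3973

$61,957.40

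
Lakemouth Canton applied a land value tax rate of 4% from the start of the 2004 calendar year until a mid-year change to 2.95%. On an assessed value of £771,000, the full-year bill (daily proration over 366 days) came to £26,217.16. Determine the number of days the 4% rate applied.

Let d = days at the first rate; then 366 − d days at the second rate.
£771,000 × [4%·d + 2.95%·(366−d)] / 366 = £26,217.16
Solving gives d = 157, so the new rate took effect on 6 June 2004.

157 days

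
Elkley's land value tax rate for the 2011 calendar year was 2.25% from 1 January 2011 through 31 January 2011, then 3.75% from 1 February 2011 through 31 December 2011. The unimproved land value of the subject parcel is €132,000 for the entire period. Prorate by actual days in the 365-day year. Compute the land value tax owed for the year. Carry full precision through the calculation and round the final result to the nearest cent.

€4,781.84

1 January – 31 January 2011: 31 days at 2.25% → €132,000 × 2.25% × 31/365 = €252.2466
1 February – 31 December 2011: 334 days at 3.75% → €132,000 × 3.75% × 334/365 = €4,529.5890
Total = €4,781.8356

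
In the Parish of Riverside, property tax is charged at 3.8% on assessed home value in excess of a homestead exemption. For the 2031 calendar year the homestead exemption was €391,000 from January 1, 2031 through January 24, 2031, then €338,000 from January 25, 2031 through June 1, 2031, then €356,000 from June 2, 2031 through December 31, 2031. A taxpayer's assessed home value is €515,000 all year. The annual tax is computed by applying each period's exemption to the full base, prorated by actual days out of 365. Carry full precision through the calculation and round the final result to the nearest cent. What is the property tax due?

€6,194.42

January 1 – January 24, 2031: 24 days, exemption €391,000 → (€515,000 − €391,000) × 3.8% × 24/365 = €309.8301
January 25 – June 1, 2031: 128 days, exemption €338,000 → (€515,000 − €338,000) × 3.8% × 128/365 = €2,358.7068
June 2 – December 31, 2031: 213 days, exemption €356,000 → (€515,000 − €356,000) × 3.8% × 213/365 = €3,525.8795
Total = €6,194.4164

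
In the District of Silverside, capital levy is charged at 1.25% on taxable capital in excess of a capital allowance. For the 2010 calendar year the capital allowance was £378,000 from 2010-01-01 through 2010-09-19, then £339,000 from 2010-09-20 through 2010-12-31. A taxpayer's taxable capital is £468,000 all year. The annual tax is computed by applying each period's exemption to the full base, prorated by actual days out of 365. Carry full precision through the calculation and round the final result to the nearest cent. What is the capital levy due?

£1,262.57

2010-01-01 to 2010-09-19: 262 days, exemption £378,000 → (£468,000 − £378,000) × 1.25% × 262/365 = £807.5342
2010-09-20 to 2010-12-31: 103 days, exemption £339,000 → (£468,000 − £339,000) × 1.25% × 103/365 = £455.0342
Total = £1,262.5685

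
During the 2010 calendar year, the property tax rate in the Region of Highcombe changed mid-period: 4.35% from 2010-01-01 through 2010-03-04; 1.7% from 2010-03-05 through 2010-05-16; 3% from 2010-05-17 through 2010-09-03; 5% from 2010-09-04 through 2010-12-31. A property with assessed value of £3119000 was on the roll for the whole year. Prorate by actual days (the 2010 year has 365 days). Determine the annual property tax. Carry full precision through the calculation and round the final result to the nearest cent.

£113065.89

2010-01-01 to 2010-03-04: 63 days at 4.35% → £3119000 × 4.35% × 63/365 = £23418.1356
2010-03-05 to 2010-05-16: 73 days at 1.7% → £3119000 × 1.7% × 73/365 = £10604.6000
2010-05-17 to 2010-09-03: 110 days at 3% → £3119000 × 3% × 110/365 = £28199.1781
2010-09-04 to 2010-12-31: 119 days at 5% → £3119000 × 5% × 119/365 = £50843.9726
Total = £113065.8863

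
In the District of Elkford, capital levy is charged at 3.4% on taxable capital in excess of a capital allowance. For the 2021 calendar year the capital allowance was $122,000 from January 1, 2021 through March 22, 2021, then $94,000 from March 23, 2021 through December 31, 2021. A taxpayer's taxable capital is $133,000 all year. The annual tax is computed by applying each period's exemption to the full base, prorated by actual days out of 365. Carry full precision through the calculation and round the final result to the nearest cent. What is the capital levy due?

January 1 – March 22, 2021: 81 days, exemption $122,000 → ($133,000 − $122,000) × 3.4% × 81/365 = $82.9973
March 23 – December 31, 2021: 284 days, exemption $94,000 → ($133,000 − $94,000) × 3.4% × 284/365 = $1,031.7370
Total = $1,114.7342

$1,114.73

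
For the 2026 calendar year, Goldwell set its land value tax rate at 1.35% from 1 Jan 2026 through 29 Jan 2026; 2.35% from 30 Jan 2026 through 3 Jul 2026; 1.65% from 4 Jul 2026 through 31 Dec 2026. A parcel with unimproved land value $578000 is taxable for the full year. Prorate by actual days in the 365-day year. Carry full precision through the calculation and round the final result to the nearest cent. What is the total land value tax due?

$11117.39

1 Jan – 29 Jan 2026: 29 days at 1.35% → $578000 × 1.35% × 29/365 = $619.9644
30 Jan – 3 Jul 2026: 155 days at 2.35% → $578000 × 2.35% × 155/365 = $5768.1233
4 Jul – 31 Dec 2026: 181 days at 1.65% → $578000 × 1.65% × 181/365 = $4729.3068
Total = $11117.3945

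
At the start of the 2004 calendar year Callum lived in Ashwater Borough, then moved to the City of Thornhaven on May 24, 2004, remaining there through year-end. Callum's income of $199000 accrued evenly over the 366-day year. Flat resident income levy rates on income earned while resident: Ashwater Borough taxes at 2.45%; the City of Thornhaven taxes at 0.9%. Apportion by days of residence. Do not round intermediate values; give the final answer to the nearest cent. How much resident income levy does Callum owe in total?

$3004.57

Ashwater Borough, January 1 – May 23, 2004: 144 days → $199000 × 2.45% × 144/366 = $1918.2295
The City of Thornhaven, May 24 – December 31, 2004: 222 days → $199000 × 0.9% × 222/366 = $1086.3443
Total = $3004.5738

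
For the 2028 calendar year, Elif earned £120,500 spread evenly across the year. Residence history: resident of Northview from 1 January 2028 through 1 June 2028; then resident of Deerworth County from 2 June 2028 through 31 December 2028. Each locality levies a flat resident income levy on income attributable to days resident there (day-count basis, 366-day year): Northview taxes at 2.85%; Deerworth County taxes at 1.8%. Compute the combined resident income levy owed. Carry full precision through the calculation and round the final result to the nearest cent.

Northview, 1 January – 1 June 2028: 153 days → £120,500 × 2.85% × 153/366 = £1,435.6291
Deerworth County, 2 June – 31 December 2028: 213 days → £120,500 × 1.8% × 213/366 = £1,262.2869
Total = £2,697.9160

£2,697.92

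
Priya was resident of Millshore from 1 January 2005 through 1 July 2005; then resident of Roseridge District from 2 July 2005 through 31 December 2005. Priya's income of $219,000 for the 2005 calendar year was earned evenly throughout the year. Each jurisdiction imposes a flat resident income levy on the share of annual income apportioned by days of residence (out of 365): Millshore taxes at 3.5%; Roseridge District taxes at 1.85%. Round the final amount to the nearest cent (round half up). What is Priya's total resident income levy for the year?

$5,853.30

Millshore, 1 January – 1 July 2005: 182 days → $219,000 × 3.5% × 182/365 = $3,822.0000
Roseridge District, 2 July – 31 December 2005: 183 days → $219,000 × 1.85% × 183/365 = $2,031.3000
Total = $5,853.3000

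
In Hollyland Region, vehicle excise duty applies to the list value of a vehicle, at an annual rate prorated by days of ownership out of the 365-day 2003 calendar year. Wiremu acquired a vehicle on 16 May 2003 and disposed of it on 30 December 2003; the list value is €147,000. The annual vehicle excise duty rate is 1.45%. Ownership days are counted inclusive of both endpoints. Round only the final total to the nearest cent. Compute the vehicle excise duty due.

Days held (16 May – 30 December 2003): 229 out of 365
Tax = €147,000 × 1.45% × 229/365 = €1,337.2973

€1,337.30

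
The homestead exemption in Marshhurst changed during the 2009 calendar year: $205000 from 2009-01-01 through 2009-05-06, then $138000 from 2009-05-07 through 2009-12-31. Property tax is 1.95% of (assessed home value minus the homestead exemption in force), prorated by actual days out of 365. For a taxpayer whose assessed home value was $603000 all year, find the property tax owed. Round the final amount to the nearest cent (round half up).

2009-01-01 to 2009-05-06: 126 days, exemption $205000 → ($603000 − $205000) × 1.95% × 126/365 = $2679.1397
2009-05-07 to 2009-12-31: 239 days, exemption $138000 → ($603000 − $138000) × 1.95% × 239/365 = $5937.3493
Total = $8616.4890

$8616.49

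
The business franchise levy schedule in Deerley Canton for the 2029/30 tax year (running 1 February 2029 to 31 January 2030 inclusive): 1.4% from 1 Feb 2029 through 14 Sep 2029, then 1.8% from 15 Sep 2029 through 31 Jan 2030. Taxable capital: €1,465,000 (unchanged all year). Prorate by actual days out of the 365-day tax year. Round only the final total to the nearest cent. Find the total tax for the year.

€22,741.62

1 Feb – 14 Sep 2029: 226 days at 1.4% → €1,465,000 × 1.4% × 226/365 = €12,699.3425
15 Sep 2029 – 31 Jan 2030: 139 days at 1.8% → €1,465,000 × 1.8% × 139/365 = €10,042.2740
Total = €22,741.6164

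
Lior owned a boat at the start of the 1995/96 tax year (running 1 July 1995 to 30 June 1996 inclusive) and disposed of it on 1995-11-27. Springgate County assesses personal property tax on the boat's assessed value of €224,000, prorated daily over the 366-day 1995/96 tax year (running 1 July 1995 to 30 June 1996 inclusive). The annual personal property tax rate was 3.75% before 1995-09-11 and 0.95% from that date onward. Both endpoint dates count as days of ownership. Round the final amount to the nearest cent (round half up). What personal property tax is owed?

€2,105.97

1995-07-01 to 1995-09-10: 72 days at 3.75% → €224,000 × 3.75% × 72/366 = €1,652.4590
1995-09-11 to 1995-11-27: 78 days at 0.95% → €224,000 × 0.95% × 78/366 = €453.5082
Total = €2,105.9672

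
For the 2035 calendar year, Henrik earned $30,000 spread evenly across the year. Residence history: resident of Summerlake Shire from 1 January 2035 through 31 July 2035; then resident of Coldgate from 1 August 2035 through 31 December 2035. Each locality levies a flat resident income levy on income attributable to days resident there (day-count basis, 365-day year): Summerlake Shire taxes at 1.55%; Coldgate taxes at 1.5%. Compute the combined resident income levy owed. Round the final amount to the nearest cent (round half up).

$458.71

Summerlake Shire, 1 January – 31 July 2035: 212 days → $30,000 × 1.55% × 212/365 = $270.0822
Coldgate, 1 August – 31 December 2035: 153 days → $30,000 × 1.5% × 153/365 = $188.6301
Total = $458.7123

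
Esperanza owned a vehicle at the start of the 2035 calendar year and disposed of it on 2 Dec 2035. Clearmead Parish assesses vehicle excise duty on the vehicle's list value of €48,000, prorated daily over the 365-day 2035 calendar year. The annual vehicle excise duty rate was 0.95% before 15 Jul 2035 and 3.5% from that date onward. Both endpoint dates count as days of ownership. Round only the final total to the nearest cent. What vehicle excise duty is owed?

€892.60

1 Jan – 14 Jul 2035: 195 days at 0.95% → €48,000 × 0.95% × 195/365 = €243.6164
15 Jul – 2 Dec 2035: 141 days at 3.5% → €48,000 × 3.5% × 141/365 = €648.9863
Total = €892.6027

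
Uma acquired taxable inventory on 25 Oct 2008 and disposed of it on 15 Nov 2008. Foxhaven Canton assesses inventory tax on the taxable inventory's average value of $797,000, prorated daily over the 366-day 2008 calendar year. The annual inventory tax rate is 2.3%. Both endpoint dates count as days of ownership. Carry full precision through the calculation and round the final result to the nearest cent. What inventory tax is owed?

Days held (25 Oct – 15 Nov 2008): 22 out of 366
Tax = $797,000 × 2.3% × 22/366 = $1,101.8634

$1,101.86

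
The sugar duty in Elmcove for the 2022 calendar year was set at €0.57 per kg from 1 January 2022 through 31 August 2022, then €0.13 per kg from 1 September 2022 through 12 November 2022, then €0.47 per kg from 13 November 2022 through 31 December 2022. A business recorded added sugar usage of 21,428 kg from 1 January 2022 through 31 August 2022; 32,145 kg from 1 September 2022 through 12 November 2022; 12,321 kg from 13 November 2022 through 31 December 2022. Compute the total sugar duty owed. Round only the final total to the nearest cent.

€22,183.68

1 January – 31 August 2022: 21,428 kg at €0.57/kg → €12,213.96
1 September – 12 November 2022: 32,145 kg at €0.13/kg → €4,178.85
13 November – 31 December 2022: 12,321 kg at €0.47/kg → €5,790.87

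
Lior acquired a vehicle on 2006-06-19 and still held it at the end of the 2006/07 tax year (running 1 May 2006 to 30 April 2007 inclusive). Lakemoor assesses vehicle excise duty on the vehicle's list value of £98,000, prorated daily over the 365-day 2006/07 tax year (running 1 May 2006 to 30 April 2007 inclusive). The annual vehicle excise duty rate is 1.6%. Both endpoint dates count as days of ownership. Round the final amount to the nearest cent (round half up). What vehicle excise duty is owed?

£1,357.50

Days held (2006-06-19 to 2007-04-30): 316 out of 365
Tax = £98,000 × 1.6% × 316/365 = £1,357.5014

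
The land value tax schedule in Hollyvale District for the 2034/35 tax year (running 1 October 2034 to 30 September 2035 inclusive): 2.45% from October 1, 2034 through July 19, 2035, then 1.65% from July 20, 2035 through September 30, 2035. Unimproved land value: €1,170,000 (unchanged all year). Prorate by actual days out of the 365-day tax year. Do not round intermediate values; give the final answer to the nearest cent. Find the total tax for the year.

€26,793.00

October 1, 2034 – July 19, 2035: 292 days at 2.45% → €1,170,000 × 2.45% × 292/365 = €22,932.0000
July 20 – September 30, 2035: 73 days at 1.65% → €1,170,000 × 1.65% × 73/365 = €3,861.0000
Total = €26,793.0000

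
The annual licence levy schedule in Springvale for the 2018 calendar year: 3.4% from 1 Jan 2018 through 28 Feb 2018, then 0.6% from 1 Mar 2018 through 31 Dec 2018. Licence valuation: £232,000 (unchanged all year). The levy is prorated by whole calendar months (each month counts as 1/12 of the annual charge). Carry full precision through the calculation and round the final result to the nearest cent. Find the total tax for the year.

1 Jan – 28 Feb 2018: 2 months at 3.4% → £232,000 × 3.4% × 2/12 = £1,314.6667
1 Mar – 31 Dec 2018: 10 months at 0.6% → £232,000 × 0.6% × 10/12 = £1,160.0000
Total = £2,474.6667

£2,474.67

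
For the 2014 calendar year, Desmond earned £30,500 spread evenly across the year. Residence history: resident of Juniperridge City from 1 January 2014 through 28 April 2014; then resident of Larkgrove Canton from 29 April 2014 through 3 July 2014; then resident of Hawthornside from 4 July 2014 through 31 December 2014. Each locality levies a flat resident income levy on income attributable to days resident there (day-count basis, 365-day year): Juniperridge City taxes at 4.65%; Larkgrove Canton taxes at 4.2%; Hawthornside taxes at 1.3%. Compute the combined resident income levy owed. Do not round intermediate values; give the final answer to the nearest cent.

£886.76

Juniperridge City, 1 January – 28 April 2014: 118 days → £30,500 × 4.65% × 118/365 = £458.5027
Larkgrove Canton, 29 April – 3 July 2014: 66 days → £30,500 × 4.2% × 66/365 = £231.6329
Hawthornside, 4 July – 31 December 2014: 181 days → £30,500 × 1.3% × 181/365 = £196.6205
Total = £886.7562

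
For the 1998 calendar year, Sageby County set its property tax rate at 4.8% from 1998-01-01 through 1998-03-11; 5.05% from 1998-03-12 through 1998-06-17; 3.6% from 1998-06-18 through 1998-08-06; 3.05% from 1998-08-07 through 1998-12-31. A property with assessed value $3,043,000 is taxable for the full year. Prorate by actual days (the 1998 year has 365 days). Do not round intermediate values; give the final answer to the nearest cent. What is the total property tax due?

1998-01-01 to 1998-03-11: 70 days at 4.8% → $3,043,000 × 4.8% × 70/365 = $28,012.2740
1998-03-12 to 1998-06-17: 98 days at 5.05% → $3,043,000 × 5.05% × 98/365 = $41,259.7452
1998-06-18 to 1998-08-06: 50 days at 3.6% → $3,043,000 × 3.6% × 50/365 = $15,006.5753
1998-08-07 to 1998-12-31: 147 days at 3.05% → $3,043,000 × 3.05% × 147/365 = $37,378.8781
Total = $121,657.4726

$121,657.47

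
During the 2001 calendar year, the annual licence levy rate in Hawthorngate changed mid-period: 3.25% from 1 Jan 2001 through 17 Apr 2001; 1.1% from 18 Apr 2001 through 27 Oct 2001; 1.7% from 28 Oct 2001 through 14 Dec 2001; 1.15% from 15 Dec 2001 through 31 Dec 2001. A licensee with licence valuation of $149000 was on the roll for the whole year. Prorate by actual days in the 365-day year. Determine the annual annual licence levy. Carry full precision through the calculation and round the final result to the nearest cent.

1 Jan – 17 Apr 2001: 107 days at 3.25% → $149000 × 3.25% × 107/365 = $1419.5822
18 Apr – 27 Oct 2001: 193 days at 1.1% → $149000 × 1.1% × 193/365 = $866.6493
28 Oct – 14 Dec 2001: 48 days at 1.7% → $149000 × 1.7% × 48/365 = $333.1068
15 Dec – 31 Dec 2001: 17 days at 1.15% → $149000 × 1.15% × 17/365 = $79.8068
Total = $2699.1452

$2699.15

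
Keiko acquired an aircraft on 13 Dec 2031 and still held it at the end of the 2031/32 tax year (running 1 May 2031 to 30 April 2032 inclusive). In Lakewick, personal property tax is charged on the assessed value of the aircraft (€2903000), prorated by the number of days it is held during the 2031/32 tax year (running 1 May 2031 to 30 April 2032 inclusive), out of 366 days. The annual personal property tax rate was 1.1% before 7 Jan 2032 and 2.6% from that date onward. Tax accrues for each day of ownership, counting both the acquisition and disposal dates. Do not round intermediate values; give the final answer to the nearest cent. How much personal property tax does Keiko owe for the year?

13 Dec 2031 – 6 Jan 2032: 25 days at 1.1% → €2903000 × 1.1% × 25/366 = €2181.2158
7 Jan – 30 Apr 2032: 115 days at 2.6% → €2903000 × 2.6% × 115/366 = €23715.7650
Total = €25896.9809

€25896.98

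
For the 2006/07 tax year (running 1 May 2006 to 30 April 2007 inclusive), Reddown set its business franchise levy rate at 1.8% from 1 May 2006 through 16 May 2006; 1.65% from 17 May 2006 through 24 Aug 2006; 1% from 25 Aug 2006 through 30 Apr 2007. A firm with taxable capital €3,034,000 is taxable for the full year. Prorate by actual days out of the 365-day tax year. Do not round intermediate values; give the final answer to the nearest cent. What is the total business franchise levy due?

1 May – 16 May 2006: 16 days at 1.8% → €3,034,000 × 1.8% × 16/365 = €2,393.9507
17 May – 24 Aug 2006: 100 days at 1.65% → €3,034,000 × 1.65% × 100/365 = €13,715.3425
25 Aug 2006 – 30 Apr 2007: 249 days at 1% → €3,034,000 × 1% × 249/365 = €20,697.6986
Total = €36,806.9918

€36,806.99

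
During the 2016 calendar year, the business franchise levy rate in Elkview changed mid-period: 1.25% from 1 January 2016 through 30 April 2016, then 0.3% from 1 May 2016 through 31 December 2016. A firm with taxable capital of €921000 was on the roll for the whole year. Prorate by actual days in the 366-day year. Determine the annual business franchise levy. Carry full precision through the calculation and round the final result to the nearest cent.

€5655.59

1 January – 30 April 2016: 121 days at 1.25% → €921000 × 1.25% × 121/366 = €3806.0451
1 May – 31 December 2016: 245 days at 0.3% → €921000 × 0.3% × 245/366 = €1849.5492
Total = €5655.5943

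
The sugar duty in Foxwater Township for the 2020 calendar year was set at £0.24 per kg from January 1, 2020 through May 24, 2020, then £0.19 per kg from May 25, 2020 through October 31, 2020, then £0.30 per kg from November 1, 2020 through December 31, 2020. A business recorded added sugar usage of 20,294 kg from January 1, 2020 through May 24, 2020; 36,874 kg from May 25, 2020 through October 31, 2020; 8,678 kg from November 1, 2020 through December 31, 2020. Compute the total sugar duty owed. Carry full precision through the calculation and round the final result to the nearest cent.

January 1 – May 24, 2020: 20,294 kg at £0.24/kg → £4,870.56
May 25 – October 31, 2020: 36,874 kg at £0.19/kg → £7,006.06
November 1 – December 31, 2020: 8,678 kg at £0.30/kg → £2,603.40

£14,480.02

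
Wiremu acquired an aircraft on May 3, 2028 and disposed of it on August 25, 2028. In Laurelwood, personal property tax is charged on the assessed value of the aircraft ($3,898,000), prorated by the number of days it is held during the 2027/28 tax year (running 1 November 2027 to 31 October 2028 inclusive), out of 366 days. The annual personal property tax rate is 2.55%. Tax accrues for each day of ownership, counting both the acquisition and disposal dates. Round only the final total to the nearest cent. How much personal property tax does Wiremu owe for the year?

Days held (May 3 – August 25, 2028): 115 out of 366
Tax = $3,898,000 × 2.55% × 115/366 = $31,231.9262

$31,231.93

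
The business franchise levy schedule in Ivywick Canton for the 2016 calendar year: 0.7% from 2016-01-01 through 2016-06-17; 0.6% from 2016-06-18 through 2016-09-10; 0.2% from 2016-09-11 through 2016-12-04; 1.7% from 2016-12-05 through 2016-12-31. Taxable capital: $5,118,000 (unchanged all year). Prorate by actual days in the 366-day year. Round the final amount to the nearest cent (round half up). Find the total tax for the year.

$32,469.93

2016-01-01 to 2016-06-17: 169 days at 0.7% → $5,118,000 × 0.7% × 169/366 = $16,542.6066
2016-06-18 to 2016-09-10: 85 days at 0.6% → $5,118,000 × 0.6% × 85/366 = $7,131.6393
2016-09-11 to 2016-12-04: 85 days at 0.2% → $5,118,000 × 0.2% × 85/366 = $2,377.2131
2016-12-05 to 2016-12-31: 27 days at 1.7% → $5,118,000 × 1.7% × 27/366 = $6,418.4754
Total = $32,469.9344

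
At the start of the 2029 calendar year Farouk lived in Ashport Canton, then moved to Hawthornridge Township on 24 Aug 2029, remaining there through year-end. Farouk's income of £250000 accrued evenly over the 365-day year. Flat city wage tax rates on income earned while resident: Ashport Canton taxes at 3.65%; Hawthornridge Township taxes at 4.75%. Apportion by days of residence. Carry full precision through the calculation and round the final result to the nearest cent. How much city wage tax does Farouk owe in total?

£10104.45

Ashport Canton, 1 Jan – 23 Aug 2029: 235 days → £250000 × 3.65% × 235/365 = £5875.0000
Hawthornridge Township, 24 Aug – 31 Dec 2029: 130 days → £250000 × 4.75% × 130/365 = £4229.4521
Total = £10104.4521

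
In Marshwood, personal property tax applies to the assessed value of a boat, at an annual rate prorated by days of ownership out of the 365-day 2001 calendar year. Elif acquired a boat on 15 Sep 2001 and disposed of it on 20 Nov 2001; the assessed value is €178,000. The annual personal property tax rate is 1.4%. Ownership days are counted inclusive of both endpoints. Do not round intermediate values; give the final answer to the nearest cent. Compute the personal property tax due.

Days held (15 Sep – 20 Nov 2001): 67 out of 365
Tax = €178,000 × 1.4% × 67/365 = €457.4356

€457.44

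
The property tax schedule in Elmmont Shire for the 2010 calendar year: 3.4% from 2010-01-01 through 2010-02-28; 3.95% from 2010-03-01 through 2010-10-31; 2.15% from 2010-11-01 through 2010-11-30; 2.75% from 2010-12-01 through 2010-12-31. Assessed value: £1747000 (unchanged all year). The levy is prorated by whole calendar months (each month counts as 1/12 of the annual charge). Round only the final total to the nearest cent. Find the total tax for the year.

2010-01-01 to 2010-02-28: 2 months at 3.4% → £1747000 × 3.4% × 2/12 = £9899.6667
2010-03-01 to 2010-10-31: 8 months at 3.95% → £1747000 × 3.95% × 8/12 = £46004.3333
2010-11-01 to 2010-11-30: 1 month at 2.15% → £1747000 × 2.15% × 1/12 = £3130.0417
2010-12-01 to 2010-12-31: 1 month at 2.75% → £1747000 × 2.75% × 1/12 = £4003.5417
Total = £63037.5833

£63037.58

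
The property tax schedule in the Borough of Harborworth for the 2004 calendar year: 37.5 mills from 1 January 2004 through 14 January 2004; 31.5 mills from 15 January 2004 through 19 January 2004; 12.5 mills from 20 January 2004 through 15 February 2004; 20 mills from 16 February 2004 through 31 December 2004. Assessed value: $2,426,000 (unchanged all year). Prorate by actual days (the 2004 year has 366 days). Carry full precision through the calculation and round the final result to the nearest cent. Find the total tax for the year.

1 January – 14 January 2004: 14 days at 37.5 mills → $2,426,000 × 3.75% × 14/366 = $3,479.9180
15 January – 19 January 2004: 5 days at 31.5 mills → $2,426,000 × 3.15% × 5/366 = $1,043.9754
20 January – 15 February 2004: 27 days at 12.5 mills → $2,426,000 × 1.25% × 27/366 = $2,237.0902
16 February – 31 December 2004: 320 days at 20 mills → $2,426,000 × 2% × 320/366 = $42,421.8579
Total = $49,182.8415

$49,182.84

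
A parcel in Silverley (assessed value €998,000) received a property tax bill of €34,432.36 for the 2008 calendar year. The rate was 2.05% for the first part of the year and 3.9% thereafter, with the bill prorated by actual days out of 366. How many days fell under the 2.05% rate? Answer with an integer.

Let d = days at the first rate; then 366 − d days at the second rate.
€998,000 × [2.05%·d + 3.9%·(366−d)] / 366 = €34,432.36
Solving gives d = 89, so the new rate took effect on 30 March 2008.

89 days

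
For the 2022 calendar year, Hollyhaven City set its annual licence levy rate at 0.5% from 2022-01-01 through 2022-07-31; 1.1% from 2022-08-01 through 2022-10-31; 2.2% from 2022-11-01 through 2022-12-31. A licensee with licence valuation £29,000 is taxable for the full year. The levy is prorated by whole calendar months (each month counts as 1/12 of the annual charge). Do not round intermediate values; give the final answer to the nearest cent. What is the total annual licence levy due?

£270.67

2022-01-01 to 2022-07-31: 7 months at 0.5% → £29,000 × 0.5% × 7/12 = £84.5833
2022-08-01 to 2022-10-31: 3 months at 1.1% → £29,000 × 1.1% × 3/12 = £79.7500
2022-11-01 to 2022-12-31: 2 months at 2.2% → £29,000 × 2.2% × 2/12 = £106.3333
Total = £270.6667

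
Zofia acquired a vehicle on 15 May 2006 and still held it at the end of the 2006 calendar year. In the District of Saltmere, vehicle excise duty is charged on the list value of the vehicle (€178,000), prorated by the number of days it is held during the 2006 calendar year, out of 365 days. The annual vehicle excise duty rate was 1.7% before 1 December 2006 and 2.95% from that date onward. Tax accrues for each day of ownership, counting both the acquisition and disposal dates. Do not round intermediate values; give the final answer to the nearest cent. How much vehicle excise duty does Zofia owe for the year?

15 May – 30 November 2006: 200 days at 1.7% → €178,000 × 1.7% × 200/365 = €1,658.0822
1 December – 31 December 2006: 31 days at 2.95% → €178,000 × 2.95% × 31/365 = €445.9753
Total = €2,104.0575

€2,104.06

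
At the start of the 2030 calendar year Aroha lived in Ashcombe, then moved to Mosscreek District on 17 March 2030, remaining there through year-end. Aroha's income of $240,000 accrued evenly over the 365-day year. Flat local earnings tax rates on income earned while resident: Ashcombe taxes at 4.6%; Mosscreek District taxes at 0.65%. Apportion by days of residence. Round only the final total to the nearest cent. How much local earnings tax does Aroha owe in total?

$3,507.95

Ashcombe, 1 January – 16 March 2030: 75 days → $240,000 × 4.6% × 75/365 = $2,268.4932
Mosscreek District, 17 March – 31 December 2030: 290 days → $240,000 × 0.65% × 290/365 = $1,239.4521
Total = $3,507.9452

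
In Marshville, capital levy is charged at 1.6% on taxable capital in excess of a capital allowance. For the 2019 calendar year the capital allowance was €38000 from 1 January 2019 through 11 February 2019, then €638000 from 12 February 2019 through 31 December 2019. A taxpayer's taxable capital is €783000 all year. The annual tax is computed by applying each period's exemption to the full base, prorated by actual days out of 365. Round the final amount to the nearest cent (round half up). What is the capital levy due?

1 January – 11 February 2019: 42 days, exemption €38000 → (€783000 − €38000) × 1.6% × 42/365 = €1371.6164
12 February – 31 December 2019: 323 days, exemption €638000 → (€783000 − €638000) × 1.6% × 323/365 = €2053.0411
Total = €3424.6575

€3424.66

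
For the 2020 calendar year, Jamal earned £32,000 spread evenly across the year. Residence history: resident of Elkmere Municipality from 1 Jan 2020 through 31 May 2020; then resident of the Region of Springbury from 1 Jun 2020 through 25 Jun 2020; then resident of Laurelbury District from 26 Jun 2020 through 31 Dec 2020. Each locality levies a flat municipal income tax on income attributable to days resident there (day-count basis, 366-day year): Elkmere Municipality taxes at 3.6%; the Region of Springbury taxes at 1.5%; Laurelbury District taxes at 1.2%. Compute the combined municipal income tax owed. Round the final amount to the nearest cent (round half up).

Elkmere Municipality, 1 Jan – 31 May 2020: 152 days → £32,000 × 3.6% × 152/366 = £478.4262
The Region of Springbury, 1 Jun – 25 Jun 2020: 25 days → £32,000 × 1.5% × 25/366 = £32.7869
Laurelbury District, 26 Jun – 31 Dec 2020: 189 days → £32,000 × 1.2% × 189/366 = £198.2951
Total = £709.5082

£709.51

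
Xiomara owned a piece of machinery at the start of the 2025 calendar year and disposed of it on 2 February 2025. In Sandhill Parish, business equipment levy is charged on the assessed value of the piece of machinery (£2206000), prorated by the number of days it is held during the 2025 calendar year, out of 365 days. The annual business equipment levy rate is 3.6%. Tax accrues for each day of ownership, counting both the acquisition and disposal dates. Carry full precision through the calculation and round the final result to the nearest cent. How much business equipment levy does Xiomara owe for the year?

£7180.08

Days held (1 January – 2 February 2025): 33 out of 365
Tax = £2206000 × 3.6% × 33/365 = £7180.0767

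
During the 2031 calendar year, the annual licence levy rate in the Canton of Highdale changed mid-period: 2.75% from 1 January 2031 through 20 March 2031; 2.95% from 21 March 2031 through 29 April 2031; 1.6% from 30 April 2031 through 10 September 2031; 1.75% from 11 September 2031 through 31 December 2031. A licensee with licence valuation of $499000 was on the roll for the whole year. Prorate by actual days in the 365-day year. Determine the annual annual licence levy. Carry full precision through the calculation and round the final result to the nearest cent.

1 January – 20 March 2031: 79 days at 2.75% → $499000 × 2.75% × 79/365 = $2970.0753
21 March – 29 April 2031: 40 days at 2.95% → $499000 × 2.95% × 40/365 = $1613.2055
30 April – 10 September 2031: 134 days at 1.6% → $499000 × 1.6% × 134/365 = $2931.1123
11 September – 31 December 2031: 112 days at 1.75% → $499000 × 1.75% × 112/365 = $2679.5616
Total = $10193.9548

$10193.95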